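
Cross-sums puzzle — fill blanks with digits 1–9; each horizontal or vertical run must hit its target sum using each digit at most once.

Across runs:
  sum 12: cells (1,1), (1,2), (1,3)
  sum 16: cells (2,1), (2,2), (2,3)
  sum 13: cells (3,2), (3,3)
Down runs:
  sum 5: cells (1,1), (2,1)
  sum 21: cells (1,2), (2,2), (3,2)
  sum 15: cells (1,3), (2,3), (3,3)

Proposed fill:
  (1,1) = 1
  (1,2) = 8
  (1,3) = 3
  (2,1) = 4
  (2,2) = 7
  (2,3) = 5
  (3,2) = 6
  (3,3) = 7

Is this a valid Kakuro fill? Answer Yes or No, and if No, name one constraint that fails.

Across: 1+8+3=12; 4+7+5=16; 6+7=13. Down: 1+4=5; 8+7+6=21; 3+5+7=15. No digit repeats within any run.

Yes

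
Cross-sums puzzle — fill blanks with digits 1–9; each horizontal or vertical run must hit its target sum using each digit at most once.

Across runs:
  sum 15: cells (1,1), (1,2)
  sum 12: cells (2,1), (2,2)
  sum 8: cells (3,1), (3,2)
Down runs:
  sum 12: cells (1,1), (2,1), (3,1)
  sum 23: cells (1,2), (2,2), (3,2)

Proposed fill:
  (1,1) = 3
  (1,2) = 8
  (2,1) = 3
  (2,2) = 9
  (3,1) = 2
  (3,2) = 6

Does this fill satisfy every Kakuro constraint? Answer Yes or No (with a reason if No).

No — the down run (1,1)–(3,1) sums to 8, not 12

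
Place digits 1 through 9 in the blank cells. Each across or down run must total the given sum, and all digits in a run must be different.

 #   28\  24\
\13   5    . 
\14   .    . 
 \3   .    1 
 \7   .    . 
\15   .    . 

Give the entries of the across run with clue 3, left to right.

3 in 2 cells must be {1,2}.
R1C2 = 13 − 5 = 8 completes the 13 across.
R3C1 = 3 − 1 = 2 completes the 3 across.

2 1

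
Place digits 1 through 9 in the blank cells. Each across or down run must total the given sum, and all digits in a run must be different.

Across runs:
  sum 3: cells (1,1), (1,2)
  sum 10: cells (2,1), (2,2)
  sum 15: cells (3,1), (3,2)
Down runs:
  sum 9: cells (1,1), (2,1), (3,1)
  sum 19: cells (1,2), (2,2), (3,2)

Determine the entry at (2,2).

3 in 2 cells must be {1,2}.
The 3 across and the 19 down share only 2, so (1,2) = 2.
The 15 across and the 9 down share only 6, so (3,1) = 6.
(3,2) = 15 − 6 = 9 completes the 15 across.
(1,1) = 3 − 2 = 1 completes the 3 across.
(2,1) = 9 − 7 = 2 completes the 9 down.
(2,2) = 10 − 2 = 8 completes the 10 across.

8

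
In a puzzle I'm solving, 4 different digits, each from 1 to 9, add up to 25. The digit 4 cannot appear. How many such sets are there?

4

4 distinct digits from 1–9 sum between 10 and 30.
Dropping sets that contain 4.
Enumerating: {1,7,8,9}, {2,6,8,9}, {3,5,8,9}, {3,6,7,9}.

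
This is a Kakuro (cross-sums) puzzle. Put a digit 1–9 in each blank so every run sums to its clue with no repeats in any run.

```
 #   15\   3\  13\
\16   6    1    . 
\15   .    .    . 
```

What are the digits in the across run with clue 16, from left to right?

6 1 9

3 in 2 cells must be {1,2}.
R1C3 = 16 − 7 = 9 completes the 16 across.
R2C1 = 15 − 6 = 9 completes the 15 down.
R2C2 = 3 − 1 = 2 completes the 3 down.
R2C3 = 15 − 11 = 4 completes the 15 across.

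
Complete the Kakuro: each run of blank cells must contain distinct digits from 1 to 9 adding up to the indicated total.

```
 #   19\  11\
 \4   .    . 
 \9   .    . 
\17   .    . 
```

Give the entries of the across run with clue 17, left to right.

4 in 2 cells must be {1,3}; 17 in 2 cells must be {8,9}.
The 4 across and the 19 down share only 3, so R1C1 = 3.
R1C2 = 4 − 3 = 1 completes the 4 across.
Given what's placed, R2C1 must be 7 to fit the 9 across and 19 down.
R2C2 = 9 − 7 = 2 completes the 9 across.
R3C1 = 19 − 10 = 9 completes the 19 down.
R3C2 = 17 − 9 = 8 completes the 17 across.

9, 8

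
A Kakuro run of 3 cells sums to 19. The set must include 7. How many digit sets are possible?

3 distinct digits from 1–9 sum between 6 and 24.
Keeping only sets containing 7.
Enumerating: {3,7,9}, {4,7,8}.

2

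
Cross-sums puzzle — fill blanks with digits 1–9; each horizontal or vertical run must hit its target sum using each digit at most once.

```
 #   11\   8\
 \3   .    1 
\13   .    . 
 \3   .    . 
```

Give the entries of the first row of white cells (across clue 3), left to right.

3 in 2 cells must be {1,2}.
R1C1 = 3 − 1 = 2 completes the 3 across.
R3C1 = 1: the only remaining digit allowed by both the 3 across and the 11 down.
R3C2 = 3 − 1 = 2 completes the 3 across.
R2C1 = 11 − 3 = 8 completes the 11 down.
R2C2 = 13 − 8 = 5 completes the 13 across.

2 1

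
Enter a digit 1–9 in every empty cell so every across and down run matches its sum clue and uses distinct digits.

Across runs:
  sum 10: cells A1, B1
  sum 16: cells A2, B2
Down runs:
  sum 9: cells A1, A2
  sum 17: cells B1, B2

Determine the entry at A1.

2

16 in 2 cells must be {7,9}; 17 in 2 cells must be {8,9}.
The 16 across and the 9 down share only 7, so A2 = 7.
B2 = 16 − 7 = 9 completes the 16 across.
A1 = 9 − 7 = 2 completes the 9 down.
B1 = 10 − 2 = 8 completes the 10 across.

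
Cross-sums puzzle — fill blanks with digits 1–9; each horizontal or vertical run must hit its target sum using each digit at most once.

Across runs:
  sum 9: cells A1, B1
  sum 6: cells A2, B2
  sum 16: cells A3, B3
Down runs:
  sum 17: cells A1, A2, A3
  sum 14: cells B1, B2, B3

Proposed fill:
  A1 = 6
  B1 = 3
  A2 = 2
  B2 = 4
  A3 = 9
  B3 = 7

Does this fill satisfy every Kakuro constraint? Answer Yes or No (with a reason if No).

Yes

Across: 6+3=9; 2+4=6; 9+7=16. Down: 6+2+9=17; 3+4+7=14. No digit repeats within any run.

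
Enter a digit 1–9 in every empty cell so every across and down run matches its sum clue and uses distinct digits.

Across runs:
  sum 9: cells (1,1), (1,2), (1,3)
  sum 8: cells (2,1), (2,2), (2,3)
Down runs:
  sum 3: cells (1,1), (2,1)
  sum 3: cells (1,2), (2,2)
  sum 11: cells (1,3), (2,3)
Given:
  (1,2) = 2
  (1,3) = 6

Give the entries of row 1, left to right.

3 in 2 cells must be {1,2}.
(1,1) = 9 − 8 = 1 completes the 9 across.
(2,1) = 3 − 1 = 2 completes the 3 down.
(2,2) = 3 − 2 = 1 completes the 3 down.
(2,3) = 8 − 3 = 5 completes the 8 across.

1, 2, 6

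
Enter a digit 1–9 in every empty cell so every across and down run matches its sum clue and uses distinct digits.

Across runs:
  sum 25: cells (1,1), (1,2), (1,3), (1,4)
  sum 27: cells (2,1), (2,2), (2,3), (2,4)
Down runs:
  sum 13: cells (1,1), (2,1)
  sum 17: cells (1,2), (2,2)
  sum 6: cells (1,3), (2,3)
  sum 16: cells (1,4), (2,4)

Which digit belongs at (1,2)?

8

17 in 2 cells must be {8,9}; 16 in 2 cells must be {7,9}.
Nothing is forced directly, so branch on (2,3), whose candidates are 4 or 5. If (2,3) = 4: that forces (1,3) = 2, (1,4) = 9, after which (2,4) would have to be in {6,8,9} for the 27 across but in {7} for the 16 down — contradiction. So (2,3) = 5.
(1,3) = 6 − 5 = 1 completes the 6 down.
Given what's placed, (2,2) must be 9 to fit the 27 across and 17 down.
(2,4) = 7: the only remaining digit allowed by both the 27 across and the 16 down.
(1,2) = 17 − 9 = 8 completes the 17 down.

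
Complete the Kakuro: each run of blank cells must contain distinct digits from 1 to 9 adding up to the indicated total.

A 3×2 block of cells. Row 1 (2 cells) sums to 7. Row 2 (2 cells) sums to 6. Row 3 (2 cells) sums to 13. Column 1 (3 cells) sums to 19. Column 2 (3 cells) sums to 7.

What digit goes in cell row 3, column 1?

7 in 3 cells must be {1,2,4}.
The 13 across and the 7 down share only 4, so (3,2) = 4.
(3,1) = 13 − 4 = 9 completes the 13 across.
Nothing is forced directly, so branch on (1,2), whose candidates are 1 or 2. If (1,2) = 2: then (1,1) would have to be in {5} for the 7 across but in {2,3,4,6,7,8} for the 19 down — contradiction. So (1,2) = 1.
(1,1) = 7 − 1 = 6 completes the 7 across.
(2,1) = 19 − 15 = 4 completes the 19 down.
(2,2) = 6 − 4 = 2 completes the 6 across.

9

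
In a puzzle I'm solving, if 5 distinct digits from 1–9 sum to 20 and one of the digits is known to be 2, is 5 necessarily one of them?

Counterexample: {1,2,3,6,8} sums to 20 under that restriction without using 5.

No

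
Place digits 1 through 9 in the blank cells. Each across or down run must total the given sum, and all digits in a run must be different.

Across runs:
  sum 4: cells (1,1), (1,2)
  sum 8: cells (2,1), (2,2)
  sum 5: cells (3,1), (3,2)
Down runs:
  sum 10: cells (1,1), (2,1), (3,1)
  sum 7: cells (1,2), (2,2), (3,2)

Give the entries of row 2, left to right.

4 in 2 cells must be {1,3}; 7 in 3 cells must be {1,2,4}.
The 4 across and the 7 down share only 1, so (1,2) = 1.
Given what's placed, (2,2) must be 2 to fit the 8 across and 7 down.
(3,2) = 7 − 3 = 4 completes the 7 down.
(1,1) = 4 − 1 = 3 completes the 4 across.
(2,1) = 8 − 2 = 6 completes the 8 across.
(3,1) = 5 − 4 = 1 completes the 5 across.

6 2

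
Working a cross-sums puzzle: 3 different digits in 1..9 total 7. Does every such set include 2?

Yes

The only way to make 7 from 3 distinct digits is {1,2,4}, which contains 2.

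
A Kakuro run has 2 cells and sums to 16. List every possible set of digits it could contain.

{7,9}

2 distinct digits from 1–9 sum between 3 and 17.
Only one set works: {7,9}.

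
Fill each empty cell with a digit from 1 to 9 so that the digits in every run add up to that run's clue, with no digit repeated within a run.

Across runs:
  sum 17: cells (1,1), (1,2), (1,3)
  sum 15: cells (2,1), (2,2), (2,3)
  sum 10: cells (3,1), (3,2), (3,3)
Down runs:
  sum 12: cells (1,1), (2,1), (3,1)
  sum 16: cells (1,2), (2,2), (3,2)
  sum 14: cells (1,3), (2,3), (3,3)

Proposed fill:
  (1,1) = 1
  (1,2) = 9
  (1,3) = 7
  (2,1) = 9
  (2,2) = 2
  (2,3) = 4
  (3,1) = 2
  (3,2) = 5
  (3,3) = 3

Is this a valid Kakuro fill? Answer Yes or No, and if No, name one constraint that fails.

Yes

Across: 1+9+7=17; 9+2+4=15; 2+5+3=10. Down: 1+9+2=12; 9+2+5=16; 7+4+3=14. No digit repeats within any run.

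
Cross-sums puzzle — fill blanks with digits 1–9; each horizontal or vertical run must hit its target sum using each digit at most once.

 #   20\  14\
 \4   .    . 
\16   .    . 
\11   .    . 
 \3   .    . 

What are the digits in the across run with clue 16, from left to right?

9, 7

4 in 2 cells must be {1,3}; 16 in 2 cells must be {7,9}; 3 in 2 cells must be {1,2}.
Only 7 fits R2C2 under both its across sum 16 and down sum 14.
Given what's placed, R1C2 must be 1 to fit the 4 across and 14 down.
R2C1 = 16 − 7 = 9 completes the 16 across.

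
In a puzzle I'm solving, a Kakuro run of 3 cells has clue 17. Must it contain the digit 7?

No

Counterexample: {2,6,9} sums to 17 without using 7.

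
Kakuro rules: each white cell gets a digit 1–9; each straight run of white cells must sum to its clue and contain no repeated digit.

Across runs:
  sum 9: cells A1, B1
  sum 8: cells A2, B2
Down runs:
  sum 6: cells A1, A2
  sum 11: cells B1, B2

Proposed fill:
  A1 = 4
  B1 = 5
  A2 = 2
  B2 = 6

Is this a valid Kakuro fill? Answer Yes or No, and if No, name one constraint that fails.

Across: 4+5=9; 2+6=8. Down: 4+2=6; 5+6=11. No digit repeats within any run.

Yes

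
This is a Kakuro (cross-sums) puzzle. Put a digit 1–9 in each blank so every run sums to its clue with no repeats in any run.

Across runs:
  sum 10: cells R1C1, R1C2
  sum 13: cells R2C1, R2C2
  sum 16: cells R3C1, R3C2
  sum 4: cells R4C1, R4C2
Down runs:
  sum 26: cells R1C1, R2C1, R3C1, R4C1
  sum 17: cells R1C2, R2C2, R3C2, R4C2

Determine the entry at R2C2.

5

16 in 2 cells must be {7,9}; 4 in 2 cells must be {1,3}.
Only 3 fits R4C1 under both its across sum 4 and down sum 26.
R4C2 = 4 − 3 = 1 completes the 4 across.
Given what's placed, R3C1 must be 9 to fit the 16 across and 26 down.
R3C2 = 16 − 9 = 7 completes the 16 across.
No cell is forced outright now. R1C1 can only be 6 or 8 (the digits allowed by both its 10 across and its 26 down). If R1C1 = 8: then R1C2 would have to be in {2} for the 10 across but in {3,4,5,6} for the 17 down — contradiction. So R1C1 = 6.
R1C2 = 10 − 6 = 4 completes the 10 across.
R2C1 = 26 − 18 = 8 completes the 26 down.
R2C2 = 13 − 8 = 5 completes the 13 across.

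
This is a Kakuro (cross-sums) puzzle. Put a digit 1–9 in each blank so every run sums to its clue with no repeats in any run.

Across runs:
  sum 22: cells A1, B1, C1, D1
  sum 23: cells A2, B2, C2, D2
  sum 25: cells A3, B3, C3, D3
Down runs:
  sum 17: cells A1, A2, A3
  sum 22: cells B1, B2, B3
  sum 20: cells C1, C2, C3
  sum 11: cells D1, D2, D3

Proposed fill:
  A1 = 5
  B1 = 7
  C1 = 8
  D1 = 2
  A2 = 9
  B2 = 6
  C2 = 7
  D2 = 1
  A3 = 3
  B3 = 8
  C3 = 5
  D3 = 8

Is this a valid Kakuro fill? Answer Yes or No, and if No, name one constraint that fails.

No — the across run A3–D3 sums to 24, not 25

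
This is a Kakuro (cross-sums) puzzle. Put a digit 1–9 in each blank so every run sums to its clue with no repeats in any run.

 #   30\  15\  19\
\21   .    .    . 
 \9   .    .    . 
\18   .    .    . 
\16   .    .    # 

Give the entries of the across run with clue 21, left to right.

16 in 2 cells must be {7,9}; 30 in 4 cells must be {6,7,8,9}.
R2C1 = 6: only digit in both the 9-across and 30-down candidate sets.
Given what's placed, R2C3 must be 2 to fit the 9 across and 19 down.
R2C2 = 9 − 8 = 1 completes the 9 across.
No cell is forced outright now. R4C2 can only be 7 or 9 (the digits allowed by both its 16 across and its 15 down). If R4C2 = 9: then R1C2 would have to be in {4,5,6,7,8,9} for the 21 across but in {2,3} for the 15 down — contradiction. So R4C2 = 7.
R4C1 = 16 − 7 = 9 completes the 16 across.
Nothing is forced directly, so branch on R1C3, whose candidates are 8 or 9. If R1C3 = 8: that forces R1C1 = 7, after which R1C2 would have to be in {6} for the 21 across but in {2,3,4,5} for the 15 down — contradiction. So R1C3 = 9.
R3C3 = 19 − 11 = 8 completes the 19 down.
Given what's placed, R3C1 must be 7 to fit the 18 across and 30 down.
R3C2 = 18 − 15 = 3 completes the 18 across.
R1C1 = 30 − 22 = 8 completes the 30 down.
R1C2 = 21 − 17 = 4 completes the 21 across.

8, 4, 9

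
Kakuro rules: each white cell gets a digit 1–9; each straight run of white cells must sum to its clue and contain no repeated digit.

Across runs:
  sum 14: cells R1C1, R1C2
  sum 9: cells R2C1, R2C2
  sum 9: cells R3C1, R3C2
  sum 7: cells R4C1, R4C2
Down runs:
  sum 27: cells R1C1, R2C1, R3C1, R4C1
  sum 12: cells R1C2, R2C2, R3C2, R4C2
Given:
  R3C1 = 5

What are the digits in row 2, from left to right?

R3C2 = 9 − 5 = 4 completes the 9 across.
Given what's placed, R4C1 must be 6 to fit the 7 across and 27 down.
R4C2 = 7 − 6 = 1 completes the 7 across.
Given what's placed, R1C1 must be 9 to fit the 14 across and 27 down.
R1C2 = 14 − 9 = 5 completes the 14 across.
R2C1 = 27 − 20 = 7 completes the 27 down.
R2C2 = 9 − 7 = 2 completes the 9 across.

7, 2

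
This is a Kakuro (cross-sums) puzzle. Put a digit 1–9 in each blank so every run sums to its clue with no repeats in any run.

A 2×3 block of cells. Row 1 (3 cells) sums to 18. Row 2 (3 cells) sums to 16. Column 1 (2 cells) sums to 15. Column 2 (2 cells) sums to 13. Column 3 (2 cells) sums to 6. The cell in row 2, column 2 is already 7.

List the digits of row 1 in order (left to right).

(1,2) = 13 − 7 = 6 completes the 13 down.
No cell is forced outright now. (1,3) can only be 4 or 5 (the digits allowed by both its 18 across and its 6 down). If (1,3) = 4: that forces (1,1) = 8, after which (2,1) would have to be in {1,3,4,5,6,8} for the 16 across but in {7} for the 15 down — contradiction. So (1,3) = 5.
(1,1) = 18 − 11 = 7 completes the 18 across.
(2,1) = 15 − 7 = 8 completes the 15 down.
(2,3) = 16 − 15 = 1 completes the 16 across.

7 6 5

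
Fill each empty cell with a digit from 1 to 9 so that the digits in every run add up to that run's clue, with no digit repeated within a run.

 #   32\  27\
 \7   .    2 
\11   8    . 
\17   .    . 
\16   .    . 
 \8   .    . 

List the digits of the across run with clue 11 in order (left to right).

17 in 2 cells must be {8,9}; 16 in 2 cells must be {7,9}.
R1C1 = 7 − 2 = 5 completes the 7 across.
R2C2 = 11 − 8 = 3 completes the 11 across.

8 3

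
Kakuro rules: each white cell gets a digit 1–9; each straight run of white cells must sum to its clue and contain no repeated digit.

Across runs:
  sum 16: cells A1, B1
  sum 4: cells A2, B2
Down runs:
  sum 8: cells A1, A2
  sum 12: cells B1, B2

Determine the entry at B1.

9

16 in 2 cells must be {7,9}; 4 in 2 cells must be {1,3}.
The 16 across and the 8 down share only 7, so A1 = 7.
B1 = 16 − 7 = 9 completes the 16 across.
A2 = 8 − 7 = 1 completes the 8 down.
B2 = 4 − 1 = 3 completes the 4 across.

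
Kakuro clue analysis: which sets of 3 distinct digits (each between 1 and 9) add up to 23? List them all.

{6,8,9}

3 distinct digits from 1–9 sum between 6 and 24.
Only one set works: {6,8,9}.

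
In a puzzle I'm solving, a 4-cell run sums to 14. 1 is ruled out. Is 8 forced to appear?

No

The only way to make 14 from 4 distinct digits under that restriction is {2,3,4,5}, which does not contain 8.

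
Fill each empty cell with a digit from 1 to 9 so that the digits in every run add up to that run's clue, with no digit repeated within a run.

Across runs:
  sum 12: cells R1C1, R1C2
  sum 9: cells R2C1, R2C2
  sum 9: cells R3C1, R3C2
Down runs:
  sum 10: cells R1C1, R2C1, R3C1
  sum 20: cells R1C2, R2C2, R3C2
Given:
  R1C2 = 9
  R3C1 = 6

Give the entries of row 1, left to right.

R1C1 = 12 − 9 = 3 completes the 12 across.
R2C1 = 10 − 9 = 1 completes the 10 down.
R2C2 = 9 − 1 = 8 completes the 9 across.
R3C2 = 9 − 6 = 3 completes the 9 across.

3 9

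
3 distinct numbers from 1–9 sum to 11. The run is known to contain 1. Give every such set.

3 distinct digits from 1–9 sum between 6 and 24.
Keeping only sets containing 1.

{1,2,8}; {1,3,7}; {1,4,6}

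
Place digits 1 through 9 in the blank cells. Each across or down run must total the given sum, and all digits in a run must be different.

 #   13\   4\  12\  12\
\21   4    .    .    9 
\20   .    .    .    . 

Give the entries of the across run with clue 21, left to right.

4 3 5 9

4 in 2 cells must be {1,3}.
R2C1 = 13 − 4 = 9 completes the 13 down.
R2C4 = 12 − 9 = 3 completes the 12 down.
Given what's placed, R2C2 must be 1 to fit the 20 across and 4 down.
R2C3 = 20 − 13 = 7 completes the 20 across.
R1C2 = 4 − 1 = 3 completes the 4 down.
R1C3 = 21 − 16 = 5 completes the 21 across.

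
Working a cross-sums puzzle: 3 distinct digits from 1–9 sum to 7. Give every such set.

3 distinct digits from 1–9 sum between 6 and 24.
Only one set works: {1,2,4}.

{1,2,4}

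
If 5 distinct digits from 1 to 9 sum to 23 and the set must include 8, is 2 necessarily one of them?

Counterexample: {1,3,4,7,8} sums to 23 under that restriction without using 2.

No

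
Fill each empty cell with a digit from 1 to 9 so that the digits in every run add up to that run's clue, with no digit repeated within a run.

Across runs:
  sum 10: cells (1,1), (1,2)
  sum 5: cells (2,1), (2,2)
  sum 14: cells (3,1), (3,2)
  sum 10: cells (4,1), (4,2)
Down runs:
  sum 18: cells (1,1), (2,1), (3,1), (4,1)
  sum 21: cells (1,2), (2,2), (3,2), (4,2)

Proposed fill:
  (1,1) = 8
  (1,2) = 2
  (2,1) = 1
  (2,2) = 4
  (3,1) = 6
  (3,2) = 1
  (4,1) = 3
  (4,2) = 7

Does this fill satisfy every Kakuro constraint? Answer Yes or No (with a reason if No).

No — the across run (3,1)–(3,2) sums to 7, not 14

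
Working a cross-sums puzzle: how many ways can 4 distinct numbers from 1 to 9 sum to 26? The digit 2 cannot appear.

4

4 distinct digits from 1–9 sum between 10 and 30.
Dropping sets that contain 2.
Enumerating: {3,6,8,9}, {4,5,8,9}, {4,6,7,9}, {5,6,7,8}.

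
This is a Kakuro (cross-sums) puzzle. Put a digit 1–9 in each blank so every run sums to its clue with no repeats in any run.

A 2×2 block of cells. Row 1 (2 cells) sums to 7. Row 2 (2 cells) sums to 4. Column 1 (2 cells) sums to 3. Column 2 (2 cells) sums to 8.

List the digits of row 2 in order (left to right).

4 in 2 cells must be {1,3}; 3 in 2 cells must be {1,2}.
The 4 across and the 3 down share only 1, so (2,1) = 1.
(2,2) = 4 − 1 = 3 completes the 4 across.
(1,1) = 3 − 1 = 2 completes the 3 down.
(1,2) = 7 − 2 = 5 completes the 7 across.

1 3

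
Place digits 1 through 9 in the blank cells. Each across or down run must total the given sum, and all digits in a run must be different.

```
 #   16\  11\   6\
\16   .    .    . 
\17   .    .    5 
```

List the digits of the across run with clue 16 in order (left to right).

7, 8, 1

16 in 2 cells must be {7,9}.
R1C3 = 6 − 5 = 1 completes the 6 down.
R2C1 = 9: the only remaining digit allowed by both the 17 across and the 16 down.
R2C2 = 17 − 14 = 3 completes the 17 across.
R1C1 = 16 − 9 = 7 completes the 16 down.
R1C2 = 16 − 8 = 8 completes the 16 across.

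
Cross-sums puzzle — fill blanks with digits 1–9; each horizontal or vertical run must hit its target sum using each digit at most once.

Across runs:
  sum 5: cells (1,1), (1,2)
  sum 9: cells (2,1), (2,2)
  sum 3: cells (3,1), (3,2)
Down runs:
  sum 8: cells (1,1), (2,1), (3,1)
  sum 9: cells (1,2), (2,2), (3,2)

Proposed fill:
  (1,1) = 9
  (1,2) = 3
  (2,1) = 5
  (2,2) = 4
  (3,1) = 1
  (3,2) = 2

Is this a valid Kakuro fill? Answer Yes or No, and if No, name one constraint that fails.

No — the down run (1,1)–(3,1) sums to 15, not 8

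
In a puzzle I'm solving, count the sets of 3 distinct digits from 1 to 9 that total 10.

3 distinct digits from 1–9 sum between 6 and 24.
Enumerating: {1,2,7}, {1,3,6}, {1,4,5}, {2,3,5}.

4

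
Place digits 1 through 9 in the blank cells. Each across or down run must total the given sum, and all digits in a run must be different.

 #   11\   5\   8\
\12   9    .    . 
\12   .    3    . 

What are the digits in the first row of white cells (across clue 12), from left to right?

9, 2, 1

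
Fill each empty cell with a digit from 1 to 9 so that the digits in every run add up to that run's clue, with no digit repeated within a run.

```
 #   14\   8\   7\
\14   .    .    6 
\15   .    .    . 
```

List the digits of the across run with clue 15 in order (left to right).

Given what's placed, R1C1 must be 5 to fit the 14 across and 14 down.
R1C2 = 14 − 11 = 3 completes the 14 across.
R2C1 = 14 − 5 = 9 completes the 14 down.
R2C2 = 8 − 3 = 5 completes the 8 down.
R2C3 = 15 − 14 = 1 completes the 15 across.

9 5 1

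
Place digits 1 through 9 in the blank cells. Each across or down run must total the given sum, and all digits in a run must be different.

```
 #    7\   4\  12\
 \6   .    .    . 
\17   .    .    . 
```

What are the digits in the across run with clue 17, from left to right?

6 in 3 cells must be {1,2,3}; 4 in 2 cells must be {1,3}.
The 6 across and the 12 down share only 3, so R1C3 = 3.
R2C3 = 12 − 3 = 9 completes the 12 down.
Given what's placed, R1C2 must be 1 to fit the 6 across and 4 down.
R2C2 = 4 − 1 = 3 completes the 4 down.
R1C1 = 6 − 4 = 2 completes the 6 across.
R2C1 = 17 − 12 = 5 completes the 17 across.

5, 3, 9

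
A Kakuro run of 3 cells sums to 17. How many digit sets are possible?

3 distinct digits from 1–9 sum between 6 and 24.

7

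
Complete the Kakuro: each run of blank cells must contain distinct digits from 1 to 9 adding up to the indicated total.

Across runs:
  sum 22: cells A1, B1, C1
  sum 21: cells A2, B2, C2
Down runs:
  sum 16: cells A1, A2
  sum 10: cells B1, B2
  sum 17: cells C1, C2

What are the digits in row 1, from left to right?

7, 6, 9

16 in 2 cells must be {7,9}; 17 in 2 cells must be {8,9}.
Nothing is forced directly, so branch on C1, whose candidates are 8 or 9. If C1 = 8: that forces A1 = 9, after which B1 would have to be in {5} for the 22 across but in {1,2,3,4,6,7,8,9} for the 10 down — contradiction. So C1 = 9.
Given what's placed, A1 must be 7 to fit the 22 across and 16 down.
B1 = 22 − 16 = 6 completes the 22 across.
A2 = 16 − 7 = 9 completes the 16 down.
B2 = 10 − 6 = 4 completes the 10 down.
C2 = 21 − 13 = 8 completes the 21 across.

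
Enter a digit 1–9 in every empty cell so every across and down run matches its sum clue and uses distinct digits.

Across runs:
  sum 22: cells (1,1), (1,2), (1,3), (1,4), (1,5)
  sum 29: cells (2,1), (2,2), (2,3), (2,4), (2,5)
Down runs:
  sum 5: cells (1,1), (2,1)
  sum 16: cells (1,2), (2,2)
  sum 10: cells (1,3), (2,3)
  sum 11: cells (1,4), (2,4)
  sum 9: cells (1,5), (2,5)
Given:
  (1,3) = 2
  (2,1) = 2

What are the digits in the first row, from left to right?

3 7 2 4 6

16 in 2 cells must be {7,9}.
(1,1) = 5 − 2 = 3 completes the 5 down.
(2,3) = 10 − 2 = 8 completes the 10 down.
No cell is forced outright now. (1,2) can only be 7 or 9 (the digits allowed by both its 22 across and its 16 down). If (1,2) = 9: that forces (1,4) = 7, (1,5) = 1, (2,2) = 7, after which (2,4) would have to be in {3,9} for the 29 across but in {4} for the 11 down — contradiction. So (1,2) = 7.
(2,2) = 16 − 7 = 9 completes the 16 down.
Nothing is forced directly, so branch on (1,4), whose candidates are 4 or 6 or 9. If (1,4) = 6: that forces (1,5) = 4, after which (2,4) would have to be in {3,4,6,7} for the 29 across but in {5} for the 11 down — contradiction. If (1,4) = 9: that forces (1,5) = 1, after which (2,4) would have to be in {3,4,6,7} for the 29 across but in {2} for the 11 down — contradiction. So (1,4) = 4.
(1,5) = 22 − 16 = 6 completes the 22 across.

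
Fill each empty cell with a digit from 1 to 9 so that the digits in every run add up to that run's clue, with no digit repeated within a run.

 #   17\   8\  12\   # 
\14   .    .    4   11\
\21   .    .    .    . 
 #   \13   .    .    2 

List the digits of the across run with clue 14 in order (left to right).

9 1 4

17 in 2 cells must be {8,9}.
R2C4 = 11 − 2 = 9 completes the 11 down.
Given what's placed, R2C1 must be 8 to fit the 21 across and 17 down.
R1C1 = 17 − 8 = 9 completes the 17 down.
R1C2 = 14 − 13 = 1 completes the 14 across.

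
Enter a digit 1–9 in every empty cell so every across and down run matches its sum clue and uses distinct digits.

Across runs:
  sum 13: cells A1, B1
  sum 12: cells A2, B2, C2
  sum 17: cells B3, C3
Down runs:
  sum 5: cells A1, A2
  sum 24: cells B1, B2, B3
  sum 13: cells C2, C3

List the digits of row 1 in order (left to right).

4 9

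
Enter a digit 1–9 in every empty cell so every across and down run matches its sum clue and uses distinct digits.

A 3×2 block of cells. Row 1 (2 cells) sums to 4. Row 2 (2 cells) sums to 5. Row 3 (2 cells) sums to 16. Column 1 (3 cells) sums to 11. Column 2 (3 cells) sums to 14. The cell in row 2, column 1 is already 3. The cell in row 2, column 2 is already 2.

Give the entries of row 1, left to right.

4 in 2 cells must be {1,3}; 16 in 2 cells must be {7,9}.
Given what's placed, (1,1) must be 1 to fit the 4 across and 11 down.
(1,2) = 4 − 1 = 3 completes the 4 across.
(3,1) = 11 − 4 = 7 completes the 11 down.
(3,2) = 16 − 7 = 9 completes the 16 across.

1 3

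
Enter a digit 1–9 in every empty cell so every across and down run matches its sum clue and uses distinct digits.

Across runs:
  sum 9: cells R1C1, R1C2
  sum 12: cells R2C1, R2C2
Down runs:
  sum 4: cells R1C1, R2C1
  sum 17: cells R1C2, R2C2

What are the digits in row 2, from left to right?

3 9

4 in 2 cells must be {1,3}; 17 in 2 cells must be {8,9}.
The 9 across and the 17 down share only 8, so R1C2 = 8.
The 12 across and the 4 down share only 3, so R2C1 = 3.
R2C2 = 12 − 3 = 9 completes the 12 across.
R1C1 = 9 − 8 = 1 completes the 9 across.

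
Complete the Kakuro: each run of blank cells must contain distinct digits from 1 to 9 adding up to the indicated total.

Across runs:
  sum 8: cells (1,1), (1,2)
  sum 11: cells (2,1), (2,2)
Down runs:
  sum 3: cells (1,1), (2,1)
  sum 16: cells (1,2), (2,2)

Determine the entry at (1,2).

7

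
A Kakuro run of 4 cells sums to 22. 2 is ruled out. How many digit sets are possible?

7

4 distinct digits from 1–9 sum between 10 and 30.
Dropping sets that contain 2.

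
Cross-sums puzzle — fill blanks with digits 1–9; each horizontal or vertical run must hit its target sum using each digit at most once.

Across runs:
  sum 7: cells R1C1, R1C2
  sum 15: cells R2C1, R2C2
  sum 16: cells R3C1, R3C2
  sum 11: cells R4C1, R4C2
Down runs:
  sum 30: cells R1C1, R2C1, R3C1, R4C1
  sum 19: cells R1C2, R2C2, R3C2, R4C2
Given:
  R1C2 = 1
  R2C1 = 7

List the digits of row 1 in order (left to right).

16 in 2 cells must be {7,9}; 30 in 4 cells must be {6,7,8,9}.
R1C1 = 7 − 1 = 6 completes the 7 across.
R2C2 = 15 − 7 = 8 completes the 15 across.
R3C1 = 9: the only remaining digit allowed by both the 16 across and the 30 down.
R3C2 = 16 − 9 = 7 completes the 16 across.
R4C1 = 30 − 22 = 8 completes the 30 down.
R4C2 = 11 − 8 = 3 completes the 11 across.

6, 1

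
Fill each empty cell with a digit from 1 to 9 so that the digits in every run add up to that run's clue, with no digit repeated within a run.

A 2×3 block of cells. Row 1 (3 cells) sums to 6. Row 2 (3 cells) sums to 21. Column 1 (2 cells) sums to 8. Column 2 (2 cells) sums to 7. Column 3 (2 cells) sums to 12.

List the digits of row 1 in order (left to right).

1 2 3

6 in 3 cells must be {1,2,3}.
The 6 across and the 12 down share only 3, so (1,3) = 3.
(2,3) = 12 − 3 = 9 completes the 12 down.
Nothing is forced directly, so branch on (2,1), whose candidates are 5 or 7. If (2,1) = 5: then (1,1) would have to be in {1,2} for the 6 across but in {3} for the 8 down — contradiction. So (2,1) = 7.
(1,1) = 8 − 7 = 1 completes the 8 down.
(1,2) = 6 − 4 = 2 completes the 6 across.
(2,2) = 21 − 16 = 5 completes the 21 across.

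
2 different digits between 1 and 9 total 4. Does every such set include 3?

The only way to make 4 from 2 distinct digits is {1,3}, which contains 3.

Yes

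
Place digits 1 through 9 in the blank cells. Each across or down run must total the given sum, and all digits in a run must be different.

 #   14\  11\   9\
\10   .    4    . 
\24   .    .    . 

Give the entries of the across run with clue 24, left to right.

24 in 3 cells must be {7,8,9}.
Given what's placed, R1C1 must be 5 to fit the 10 across and 14 down.
R1C3 = 10 − 9 = 1 completes the 10 across.
R2C1 = 14 − 5 = 9 completes the 14 down.
R2C2 = 11 − 4 = 7 completes the 11 down.
R2C3 = 24 − 16 = 8 completes the 24 across.

9 7 8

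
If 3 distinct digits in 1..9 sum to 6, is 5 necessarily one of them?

The only way to make 6 from 3 distinct digits is {1,2,3}, which does not contain 5.

No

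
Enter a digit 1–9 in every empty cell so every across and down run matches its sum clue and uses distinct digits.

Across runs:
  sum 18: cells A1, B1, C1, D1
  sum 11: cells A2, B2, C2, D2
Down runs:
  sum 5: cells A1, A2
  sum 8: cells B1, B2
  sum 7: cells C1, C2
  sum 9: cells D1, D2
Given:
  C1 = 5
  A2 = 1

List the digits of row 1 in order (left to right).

11 in 4 cells must be {1,2,3,5}.
A1 = 5 − 1 = 4 completes the 5 down.
C2 = 7 − 5 = 2 completes the 7 down.
No cell is forced outright now. B2 can only be 3 or 5 (the digits allowed by both its 11 across and its 8 down). If B2 = 3: then B1 would have to be in {1,2,3,6,7,8} for the 18 across but in {5} for the 8 down — contradiction. So B2 = 5.
B1 = 8 − 5 = 3 completes the 8 down.
D1 = 18 − 12 = 6 completes the 18 across.
D2 = 11 − 8 = 3 completes the 11 across.

4 3 5 6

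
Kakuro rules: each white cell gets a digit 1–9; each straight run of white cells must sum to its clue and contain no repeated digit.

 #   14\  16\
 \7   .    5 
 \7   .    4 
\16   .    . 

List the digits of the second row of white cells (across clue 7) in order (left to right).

16 in 2 cells must be {7,9}.
R1C1 = 7 − 5 = 2 completes the 7 across.
R2C1 = 7 − 4 = 3 completes the 7 across.
R3C1 = 14 − 5 = 9 completes the 14 down.
R3C2 = 16 − 9 = 7 completes the 16 across.

3 4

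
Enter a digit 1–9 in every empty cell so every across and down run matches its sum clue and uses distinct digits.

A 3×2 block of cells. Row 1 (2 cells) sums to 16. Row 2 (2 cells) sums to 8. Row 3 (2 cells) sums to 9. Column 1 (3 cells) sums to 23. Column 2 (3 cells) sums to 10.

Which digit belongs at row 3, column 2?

16 in 2 cells must be {7,9}; 23 in 3 cells must be {6,8,9}.
The 16 across and the 23 down share only 9, so (1,1) = 9.
(1,2) = 16 − 9 = 7 completes the 16 across.
Given what's placed, (2,1) must be 6 to fit the 8 across and 23 down.
(2,2) = 8 − 6 = 2 completes the 8 across.
(3,1) = 23 − 15 = 8 completes the 23 down.
(3,2) = 9 − 8 = 1 completes the 9 across.

1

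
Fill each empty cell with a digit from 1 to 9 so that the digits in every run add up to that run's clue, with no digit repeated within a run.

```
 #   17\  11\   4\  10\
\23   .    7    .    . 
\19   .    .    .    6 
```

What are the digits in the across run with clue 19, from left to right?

8 4 1 6

17 in 2 cells must be {8,9}; 4 in 2 cells must be {1,3}.
R1C4 = 10 − 6 = 4 completes the 10 down.
R2C2 = 11 − 7 = 4 completes the 11 down.
R2C3 = 1: the only remaining digit allowed by both the 19 across and the 4 down.
R1C1 = 9: the only remaining digit allowed by both the 23 across and the 17 down.
R1C3 = 23 − 20 = 3 completes the 23 across.
R2C1 = 19 − 11 = 8 completes the 19 across.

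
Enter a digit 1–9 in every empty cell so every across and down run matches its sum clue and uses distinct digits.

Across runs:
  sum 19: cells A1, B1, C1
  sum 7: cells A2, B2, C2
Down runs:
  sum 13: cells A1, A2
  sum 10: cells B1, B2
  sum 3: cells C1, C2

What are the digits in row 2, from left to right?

4 2 1

7 in 3 cells must be {1,2,4}; 3 in 2 cells must be {1,2}.
The 19 across and the 3 down share only 2, so C1 = 2.
The 7 across and the 13 down share only 4, so A2 = 4.
C2 = 3 − 2 = 1 completes the 3 down.
A1 = 13 − 4 = 9 completes the 13 down.
B1 = 19 − 11 = 8 completes the 19 across.
B2 = 7 − 5 = 2 completes the 7 across.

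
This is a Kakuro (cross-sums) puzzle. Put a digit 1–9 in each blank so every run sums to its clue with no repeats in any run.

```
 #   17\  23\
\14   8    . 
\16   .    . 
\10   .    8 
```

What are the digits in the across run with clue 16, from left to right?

7, 9

16 in 2 cells must be {7,9}; 23 in 3 cells must be {6,8,9}.
R1C2 = 14 − 8 = 6 completes the 14 across.
Given what's placed, R2C1 must be 7 to fit the 16 across and 17 down.
R2C2 = 16 − 7 = 9 completes the 16 across.
R3C1 = 10 − 8 = 2 completes the 10 across.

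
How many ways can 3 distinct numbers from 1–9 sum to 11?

3 distinct digits from 1–9 sum between 6 and 24.
Enumerating: {1,2,8}, {1,3,7}, {1,4,6}, {2,3,6}, {2,4,5}.

5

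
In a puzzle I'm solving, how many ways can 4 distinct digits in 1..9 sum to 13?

4 distinct digits from 1–9 sum between 10 and 30.
Enumerating: {1,2,3,7}, {1,2,4,6}, {1,3,4,5}.

3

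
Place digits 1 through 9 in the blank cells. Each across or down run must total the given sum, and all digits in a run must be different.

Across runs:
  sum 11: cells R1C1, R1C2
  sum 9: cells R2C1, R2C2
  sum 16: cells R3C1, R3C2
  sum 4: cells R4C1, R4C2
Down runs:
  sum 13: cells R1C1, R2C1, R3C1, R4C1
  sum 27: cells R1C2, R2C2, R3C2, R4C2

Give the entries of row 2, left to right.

2, 7

16 in 2 cells must be {7,9}; 4 in 2 cells must be {1,3}.
Only 7 fits R3C1 under both its across sum 16 and down sum 13.
R3C2 = 16 − 7 = 9 completes the 16 across.
Given what's placed, R4C2 must be 3 to fit the 4 across and 27 down.
R4C1 = 4 − 3 = 1 completes the 4 across.
No cell is forced outright now. R1C1 can only be 2 or 3 (the digits allowed by both its 11 across and its 13 down). If R1C1 = 2: then R1C2 would have to be in {9} for the 11 across but in {7,8} for the 27 down — contradiction. So R1C1 = 3.
R1C2 = 11 − 3 = 8 completes the 11 across.
R2C1 = 13 − 11 = 2 completes the 13 down.
R2C2 = 9 − 2 = 7 completes the 9 across.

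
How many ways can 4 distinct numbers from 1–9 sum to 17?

9

4 distinct digits from 1–9 sum between 10 and 30.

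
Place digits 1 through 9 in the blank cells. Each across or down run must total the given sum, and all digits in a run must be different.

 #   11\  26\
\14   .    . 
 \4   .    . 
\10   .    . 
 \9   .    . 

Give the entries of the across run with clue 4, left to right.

1, 3

4 in 2 cells must be {1,3}; 11 in 4 cells must be {1,2,3,5}.
Only 5 fits R1C1 under both its across sum 14 and down sum 11.
R1C2 = 14 − 5 = 9 completes the 14 across.
Given what's placed, R2C2 must be 3 to fit the 4 across and 26 down.
R2C1 = 4 − 3 = 1 completes the 4 across.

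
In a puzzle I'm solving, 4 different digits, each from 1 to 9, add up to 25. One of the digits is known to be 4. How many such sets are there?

2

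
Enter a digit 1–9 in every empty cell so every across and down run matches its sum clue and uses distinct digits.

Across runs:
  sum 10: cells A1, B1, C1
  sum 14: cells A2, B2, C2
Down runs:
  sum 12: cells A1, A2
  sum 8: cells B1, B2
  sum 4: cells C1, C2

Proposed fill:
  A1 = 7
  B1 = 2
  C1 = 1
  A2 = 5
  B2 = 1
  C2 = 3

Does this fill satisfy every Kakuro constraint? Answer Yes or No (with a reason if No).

No — the down run B1–B2 sums to 3, not 8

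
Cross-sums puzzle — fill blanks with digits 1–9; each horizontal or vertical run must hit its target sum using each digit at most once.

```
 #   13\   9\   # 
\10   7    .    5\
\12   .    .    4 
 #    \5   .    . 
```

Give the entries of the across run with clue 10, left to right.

R1C2 = 10 − 7 = 3 completes the 10 across.
R2C1 = 13 − 7 = 6 completes the 13 down.
R2C2 = 12 − 10 = 2 completes the 12 across.
R3C2 = 9 − 5 = 4 completes the 9 down.
R3C3 = 5 − 4 = 1 completes the 5 across.

7, 3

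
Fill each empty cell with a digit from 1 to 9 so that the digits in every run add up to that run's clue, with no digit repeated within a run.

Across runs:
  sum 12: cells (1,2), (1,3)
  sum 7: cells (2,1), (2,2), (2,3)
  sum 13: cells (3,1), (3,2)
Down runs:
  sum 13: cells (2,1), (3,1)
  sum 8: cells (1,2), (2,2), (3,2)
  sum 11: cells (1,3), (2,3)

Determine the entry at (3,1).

9

7 in 3 cells must be {1,2,4}.
The 7 across and the 13 down share only 4, so (2,1) = 4.
(2,3) = 2: the only remaining digit allowed by both the 7 across and the 11 down.
(3,1) = 13 − 4 = 9 completes the 13 down.
(3,2) = 13 − 9 = 4 completes the 13 across.
(1,2) = 3: the only remaining digit allowed by both the 12 across and the 8 down.
(1,3) = 12 − 3 = 9 completes the 12 across.
(2,2) = 7 − 6 = 1 completes the 7 across.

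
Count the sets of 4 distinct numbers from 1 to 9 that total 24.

4 distinct digits from 1–9 sum between 10 and 30.

8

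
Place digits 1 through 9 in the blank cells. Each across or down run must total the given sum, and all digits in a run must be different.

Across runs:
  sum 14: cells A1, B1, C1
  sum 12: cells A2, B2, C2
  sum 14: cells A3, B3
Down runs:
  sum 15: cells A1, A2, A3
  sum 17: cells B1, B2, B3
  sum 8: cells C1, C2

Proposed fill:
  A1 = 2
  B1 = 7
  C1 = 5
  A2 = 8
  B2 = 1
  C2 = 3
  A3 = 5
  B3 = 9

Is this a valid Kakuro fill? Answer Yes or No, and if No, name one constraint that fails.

Across: 2+7+5=14; 8+1+3=12; 5+9=14. Down: 2+8+5=15; 7+1+9=17; 5+3=8. No digit repeats within any run.

Yes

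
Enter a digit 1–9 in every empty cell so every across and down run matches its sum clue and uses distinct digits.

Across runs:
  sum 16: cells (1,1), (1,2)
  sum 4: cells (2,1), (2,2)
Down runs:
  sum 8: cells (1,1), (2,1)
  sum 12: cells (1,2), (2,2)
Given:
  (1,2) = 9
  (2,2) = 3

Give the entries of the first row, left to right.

16 in 2 cells must be {7,9}; 4 in 2 cells must be {1,3}.
(1,1) = 16 − 9 = 7 completes the 16 across.
(2,1) = 4 − 3 = 1 completes the 4 across.

7 9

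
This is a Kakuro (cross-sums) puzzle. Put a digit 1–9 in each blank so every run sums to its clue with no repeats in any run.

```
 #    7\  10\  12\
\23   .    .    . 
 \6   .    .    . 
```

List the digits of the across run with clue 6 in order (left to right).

23 in 3 cells must be {6,8,9}; 6 in 3 cells must be {1,2,3}.
The 23 across and the 7 down share only 6, so R1C1 = 6.
R2C1 = 7 − 6 = 1 completes the 7 down.
Given what's placed, R2C3 must be 3 to fit the 6 across and 12 down.
R1C3 = 12 − 3 = 9 completes the 12 down.
R2C2 = 6 − 4 = 2 completes the 6 across.
R1C2 = 23 − 15 = 8 completes the 23 across.

1, 2, 3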